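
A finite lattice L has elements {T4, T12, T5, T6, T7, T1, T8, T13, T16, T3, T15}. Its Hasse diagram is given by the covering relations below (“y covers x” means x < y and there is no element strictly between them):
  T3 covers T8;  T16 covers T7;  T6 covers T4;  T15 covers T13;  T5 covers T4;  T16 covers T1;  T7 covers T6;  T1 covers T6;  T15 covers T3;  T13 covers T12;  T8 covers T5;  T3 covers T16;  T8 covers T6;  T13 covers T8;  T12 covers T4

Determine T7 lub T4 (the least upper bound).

Common upper bounds of {T7, T4}: T15, T16, T3, T7.
The least among these is T7.

T7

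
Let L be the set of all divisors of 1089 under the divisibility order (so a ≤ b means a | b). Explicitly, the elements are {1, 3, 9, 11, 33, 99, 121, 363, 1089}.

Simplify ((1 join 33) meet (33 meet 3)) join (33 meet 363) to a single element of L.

33

1 ∨ 33 = 33
33 ∧ 3 = 3
33 ∧ 3 = 3
33 ∧ 363 = 33
3 ∨ 33 = 33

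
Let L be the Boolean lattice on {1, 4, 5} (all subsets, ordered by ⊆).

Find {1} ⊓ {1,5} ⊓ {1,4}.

Under ⊆, meet is intersection: {1} ∩ {1,5} ∩ {1,4} = {1}.

{1}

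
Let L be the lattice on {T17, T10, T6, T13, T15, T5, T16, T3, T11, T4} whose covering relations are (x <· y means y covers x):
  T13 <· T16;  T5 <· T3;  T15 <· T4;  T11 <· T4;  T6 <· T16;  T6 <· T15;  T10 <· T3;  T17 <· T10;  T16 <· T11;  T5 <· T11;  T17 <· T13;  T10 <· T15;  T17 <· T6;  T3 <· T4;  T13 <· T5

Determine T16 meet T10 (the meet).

Common lower bounds of {T16, T10}: T17.
The greatest among these is T17.

T17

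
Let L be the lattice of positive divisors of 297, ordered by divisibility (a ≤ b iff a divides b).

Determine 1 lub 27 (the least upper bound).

In the divisibility order, the join is the least common multiple: lcm(1, 27) = 27.

27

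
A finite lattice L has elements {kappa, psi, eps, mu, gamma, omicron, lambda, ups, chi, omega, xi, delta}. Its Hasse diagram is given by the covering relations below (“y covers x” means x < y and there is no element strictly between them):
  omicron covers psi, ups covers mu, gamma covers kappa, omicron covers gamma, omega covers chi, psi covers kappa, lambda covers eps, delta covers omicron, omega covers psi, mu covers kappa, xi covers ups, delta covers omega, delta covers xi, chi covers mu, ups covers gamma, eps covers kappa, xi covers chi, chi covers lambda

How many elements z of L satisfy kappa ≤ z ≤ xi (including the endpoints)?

The interval [kappa, xi] = {chi, eps, gamma, kappa, lambda, mu, ups, xi}, which has 8 elements.

8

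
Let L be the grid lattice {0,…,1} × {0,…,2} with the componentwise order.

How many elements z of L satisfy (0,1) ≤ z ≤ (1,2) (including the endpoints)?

The interval [(0,1), (1,2)] = {(0,1), (0,2), (1,1), (1,2)}, which has 4 elements.

4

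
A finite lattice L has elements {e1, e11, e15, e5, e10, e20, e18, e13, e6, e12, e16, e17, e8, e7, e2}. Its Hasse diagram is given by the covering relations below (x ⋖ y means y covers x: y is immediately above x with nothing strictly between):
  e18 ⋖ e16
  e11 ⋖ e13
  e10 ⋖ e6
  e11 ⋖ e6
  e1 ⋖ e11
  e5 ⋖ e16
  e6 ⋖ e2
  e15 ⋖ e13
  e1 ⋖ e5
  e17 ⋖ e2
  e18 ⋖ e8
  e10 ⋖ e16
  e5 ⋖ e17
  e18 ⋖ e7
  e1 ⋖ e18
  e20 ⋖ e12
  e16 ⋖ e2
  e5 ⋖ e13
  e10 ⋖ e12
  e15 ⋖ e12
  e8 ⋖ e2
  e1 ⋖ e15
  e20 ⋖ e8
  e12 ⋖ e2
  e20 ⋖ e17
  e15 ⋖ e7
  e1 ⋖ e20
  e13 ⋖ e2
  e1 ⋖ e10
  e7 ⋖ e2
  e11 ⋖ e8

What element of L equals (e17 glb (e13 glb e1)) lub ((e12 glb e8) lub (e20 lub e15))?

e13 ∧ e1 = e1
e17 ∧ e1 = e1
e12 ∧ e8 = e20
e20 ∨ e15 = e12
e20 ∨ e12 = e12
e1 ∨ e12 = e12

e12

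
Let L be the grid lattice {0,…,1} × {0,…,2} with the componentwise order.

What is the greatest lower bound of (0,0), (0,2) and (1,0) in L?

In a product of chains, the meet is componentwise min, giving (0,0).

(0,0)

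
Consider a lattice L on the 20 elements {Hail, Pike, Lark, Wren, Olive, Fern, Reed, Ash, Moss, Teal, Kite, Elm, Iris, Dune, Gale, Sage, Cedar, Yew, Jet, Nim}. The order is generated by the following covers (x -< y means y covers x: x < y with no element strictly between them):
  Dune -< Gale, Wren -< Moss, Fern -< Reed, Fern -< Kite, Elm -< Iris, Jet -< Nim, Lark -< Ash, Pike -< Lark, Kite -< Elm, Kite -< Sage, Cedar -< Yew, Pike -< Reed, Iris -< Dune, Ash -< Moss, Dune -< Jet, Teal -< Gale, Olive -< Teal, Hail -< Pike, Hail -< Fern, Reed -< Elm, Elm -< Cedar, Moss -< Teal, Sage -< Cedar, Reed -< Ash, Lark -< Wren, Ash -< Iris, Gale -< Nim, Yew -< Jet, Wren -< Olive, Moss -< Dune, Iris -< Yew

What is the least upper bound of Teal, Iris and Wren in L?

Gale

Common upper bounds of {Teal, Iris, Wren}: Gale, Nim.
The least among these is Gale.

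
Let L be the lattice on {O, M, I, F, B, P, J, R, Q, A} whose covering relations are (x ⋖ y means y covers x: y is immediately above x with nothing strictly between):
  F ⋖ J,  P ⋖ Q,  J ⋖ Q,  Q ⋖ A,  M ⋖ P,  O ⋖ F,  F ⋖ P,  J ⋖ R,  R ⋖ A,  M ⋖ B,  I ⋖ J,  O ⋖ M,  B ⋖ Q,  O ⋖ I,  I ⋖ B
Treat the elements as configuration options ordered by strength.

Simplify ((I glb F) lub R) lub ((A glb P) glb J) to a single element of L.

I ∧ F = O
O ∨ R = R
A ∧ P = P
P ∧ J = F
R ∨ F = R

R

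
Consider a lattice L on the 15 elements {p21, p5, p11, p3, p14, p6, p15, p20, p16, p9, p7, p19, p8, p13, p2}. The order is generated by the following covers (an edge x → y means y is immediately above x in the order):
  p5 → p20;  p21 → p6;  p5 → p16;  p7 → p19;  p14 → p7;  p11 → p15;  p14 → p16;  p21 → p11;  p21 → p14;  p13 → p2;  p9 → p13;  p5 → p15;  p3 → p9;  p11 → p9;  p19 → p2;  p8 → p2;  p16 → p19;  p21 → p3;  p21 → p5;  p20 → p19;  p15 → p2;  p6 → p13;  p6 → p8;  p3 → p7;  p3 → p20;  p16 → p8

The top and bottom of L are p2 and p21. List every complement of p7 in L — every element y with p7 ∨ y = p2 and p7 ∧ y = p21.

p11, p15, p6

Need y with p7 ∨ y = p2 and p7 ∧ y = p21.
Checking each element gives: p11, p15, p6.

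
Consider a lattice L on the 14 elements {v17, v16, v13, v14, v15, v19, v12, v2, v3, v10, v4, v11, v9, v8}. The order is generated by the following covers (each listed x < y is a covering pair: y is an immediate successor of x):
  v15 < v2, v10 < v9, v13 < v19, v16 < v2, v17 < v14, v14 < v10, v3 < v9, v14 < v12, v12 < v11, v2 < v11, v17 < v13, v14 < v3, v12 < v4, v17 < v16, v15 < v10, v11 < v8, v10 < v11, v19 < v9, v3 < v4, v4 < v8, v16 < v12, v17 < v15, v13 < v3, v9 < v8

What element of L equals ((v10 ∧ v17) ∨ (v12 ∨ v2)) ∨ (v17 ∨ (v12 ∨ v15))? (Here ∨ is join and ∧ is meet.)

v11

v10 ∧ v17 = v17
v12 ∨ v2 = v11
v17 ∨ v11 = v11
v12 ∨ v15 = v11
v17 ∨ v11 = v11
v11 ∨ v11 = v11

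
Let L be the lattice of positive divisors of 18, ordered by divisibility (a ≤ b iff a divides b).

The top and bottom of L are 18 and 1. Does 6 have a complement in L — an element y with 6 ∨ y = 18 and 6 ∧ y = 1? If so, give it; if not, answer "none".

none

For every candidate y, either 6 ∨ y ≠ 18 or 6 ∧ y ≠ 1; no complement exists.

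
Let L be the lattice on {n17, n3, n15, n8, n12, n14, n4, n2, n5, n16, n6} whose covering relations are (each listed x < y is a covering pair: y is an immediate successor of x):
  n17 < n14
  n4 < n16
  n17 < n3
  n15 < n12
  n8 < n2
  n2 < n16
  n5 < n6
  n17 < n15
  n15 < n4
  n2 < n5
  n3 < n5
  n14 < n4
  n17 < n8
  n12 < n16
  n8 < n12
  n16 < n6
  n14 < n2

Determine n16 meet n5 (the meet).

Common lower bounds of {n16, n5}: n14, n17, n2, n8.
The greatest among these is n2.

n2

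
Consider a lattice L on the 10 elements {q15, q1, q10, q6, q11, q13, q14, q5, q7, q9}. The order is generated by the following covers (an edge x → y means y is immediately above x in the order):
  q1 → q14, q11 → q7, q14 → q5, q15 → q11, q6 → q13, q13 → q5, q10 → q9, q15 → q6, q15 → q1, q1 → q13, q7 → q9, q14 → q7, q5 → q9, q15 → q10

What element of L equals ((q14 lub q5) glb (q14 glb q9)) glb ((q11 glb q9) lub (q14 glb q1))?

q14 ∨ q5 = q5
q14 ∧ q9 = q14
q5 ∧ q14 = q14
q11 ∧ q9 = q11
q14 ∧ q1 = q1
q11 ∨ q1 = q7
q14 ∧ q7 = q14

q14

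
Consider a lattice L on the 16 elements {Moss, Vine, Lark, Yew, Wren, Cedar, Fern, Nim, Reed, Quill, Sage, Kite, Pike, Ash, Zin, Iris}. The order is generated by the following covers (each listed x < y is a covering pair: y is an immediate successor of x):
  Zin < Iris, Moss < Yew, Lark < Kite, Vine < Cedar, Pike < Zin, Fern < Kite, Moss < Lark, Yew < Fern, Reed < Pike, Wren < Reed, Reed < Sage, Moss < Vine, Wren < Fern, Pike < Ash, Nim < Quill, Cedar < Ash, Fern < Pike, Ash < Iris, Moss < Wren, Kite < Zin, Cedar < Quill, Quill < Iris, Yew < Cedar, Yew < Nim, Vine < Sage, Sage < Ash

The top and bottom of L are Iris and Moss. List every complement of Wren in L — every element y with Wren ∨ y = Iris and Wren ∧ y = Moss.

Need y with Wren ∨ y = Iris and Wren ∧ y = Moss.
Checking each element gives: Nim, Quill.

Nim, Quill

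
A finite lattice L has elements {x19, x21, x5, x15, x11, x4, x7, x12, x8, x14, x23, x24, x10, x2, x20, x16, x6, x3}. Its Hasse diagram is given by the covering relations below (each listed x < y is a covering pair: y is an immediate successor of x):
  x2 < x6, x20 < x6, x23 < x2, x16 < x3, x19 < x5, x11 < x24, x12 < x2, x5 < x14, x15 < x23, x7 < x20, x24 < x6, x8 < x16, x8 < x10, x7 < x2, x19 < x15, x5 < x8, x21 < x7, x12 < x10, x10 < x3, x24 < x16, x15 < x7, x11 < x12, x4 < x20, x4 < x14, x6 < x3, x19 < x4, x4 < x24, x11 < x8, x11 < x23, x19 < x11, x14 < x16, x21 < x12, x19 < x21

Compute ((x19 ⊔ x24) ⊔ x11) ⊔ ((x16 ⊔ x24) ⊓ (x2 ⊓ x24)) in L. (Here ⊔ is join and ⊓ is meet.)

x24

x19 ∨ x24 = x24
x24 ∨ x11 = x24
x16 ∨ x24 = x16
x2 ∧ x24 = x11
x16 ∧ x11 = x11
x24 ∨ x11 = x24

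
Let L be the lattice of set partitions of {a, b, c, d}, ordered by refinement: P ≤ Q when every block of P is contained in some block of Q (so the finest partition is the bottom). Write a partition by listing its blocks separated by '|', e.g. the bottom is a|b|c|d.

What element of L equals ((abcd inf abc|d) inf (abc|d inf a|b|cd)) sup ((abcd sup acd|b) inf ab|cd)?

abcd ∧ abc|d = abc|d
abc|d ∧ a|b|cd = a|b|c|d
abc|d ∧ a|b|c|d = a|b|c|d
abcd ∨ acd|b = abcd
abcd ∧ ab|cd = ab|cd
a|b|c|d ∨ ab|cd = ab|cd

ab|cd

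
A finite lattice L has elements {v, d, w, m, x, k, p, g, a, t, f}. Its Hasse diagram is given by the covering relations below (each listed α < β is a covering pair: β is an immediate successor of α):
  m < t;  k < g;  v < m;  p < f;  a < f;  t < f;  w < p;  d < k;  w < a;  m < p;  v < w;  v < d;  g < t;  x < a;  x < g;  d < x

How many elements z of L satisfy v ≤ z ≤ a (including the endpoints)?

The interval [v, a] = {a, d, v, w, x}, which has 5 elements.

5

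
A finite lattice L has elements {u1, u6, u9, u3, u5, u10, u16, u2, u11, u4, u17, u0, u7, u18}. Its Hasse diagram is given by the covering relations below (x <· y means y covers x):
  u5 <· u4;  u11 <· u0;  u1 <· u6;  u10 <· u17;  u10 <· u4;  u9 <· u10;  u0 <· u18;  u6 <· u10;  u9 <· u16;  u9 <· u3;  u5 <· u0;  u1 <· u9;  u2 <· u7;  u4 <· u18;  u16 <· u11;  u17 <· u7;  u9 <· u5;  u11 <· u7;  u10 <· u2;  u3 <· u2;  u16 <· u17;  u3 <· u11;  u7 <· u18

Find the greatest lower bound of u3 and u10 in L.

u9

Common lower bounds of {u3, u10}: u1, u9.
The greatest among these is u9.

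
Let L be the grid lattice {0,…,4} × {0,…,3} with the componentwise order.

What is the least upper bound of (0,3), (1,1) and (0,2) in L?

In a product of chains, the join is componentwise max, giving (1,3).

(1,3)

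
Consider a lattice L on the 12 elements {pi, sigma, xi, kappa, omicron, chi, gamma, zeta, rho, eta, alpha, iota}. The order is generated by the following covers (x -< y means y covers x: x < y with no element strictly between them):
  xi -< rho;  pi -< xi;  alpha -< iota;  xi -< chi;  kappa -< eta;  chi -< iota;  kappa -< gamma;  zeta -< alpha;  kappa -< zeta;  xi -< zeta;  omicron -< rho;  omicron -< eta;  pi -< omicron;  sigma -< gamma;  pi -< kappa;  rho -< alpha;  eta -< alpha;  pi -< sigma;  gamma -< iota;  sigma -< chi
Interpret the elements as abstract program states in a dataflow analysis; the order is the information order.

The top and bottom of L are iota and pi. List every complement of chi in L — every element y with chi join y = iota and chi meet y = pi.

Need y with chi ∨ y = iota and chi ∧ y = pi.
Checking each element gives: eta, kappa, omicron.

eta, kappa, omicron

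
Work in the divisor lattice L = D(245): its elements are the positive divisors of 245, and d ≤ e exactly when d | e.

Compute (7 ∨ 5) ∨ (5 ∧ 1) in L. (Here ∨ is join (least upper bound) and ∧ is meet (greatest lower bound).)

7 ∨ 5 = 35
5 ∧ 1 = 1
35 ∨ 1 = 35

35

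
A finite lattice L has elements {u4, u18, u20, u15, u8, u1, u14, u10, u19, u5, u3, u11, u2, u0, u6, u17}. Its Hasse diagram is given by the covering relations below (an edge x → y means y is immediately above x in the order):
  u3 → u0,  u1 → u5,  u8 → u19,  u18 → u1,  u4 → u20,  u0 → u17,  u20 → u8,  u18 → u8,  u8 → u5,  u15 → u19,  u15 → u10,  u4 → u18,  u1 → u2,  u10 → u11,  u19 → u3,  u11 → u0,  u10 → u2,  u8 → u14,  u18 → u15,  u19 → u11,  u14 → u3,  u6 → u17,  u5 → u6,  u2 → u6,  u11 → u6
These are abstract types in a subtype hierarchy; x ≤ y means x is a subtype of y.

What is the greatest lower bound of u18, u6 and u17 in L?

Common lower bounds of {u18, u6, u17}: u18, u4.
The greatest among these is u18.

u18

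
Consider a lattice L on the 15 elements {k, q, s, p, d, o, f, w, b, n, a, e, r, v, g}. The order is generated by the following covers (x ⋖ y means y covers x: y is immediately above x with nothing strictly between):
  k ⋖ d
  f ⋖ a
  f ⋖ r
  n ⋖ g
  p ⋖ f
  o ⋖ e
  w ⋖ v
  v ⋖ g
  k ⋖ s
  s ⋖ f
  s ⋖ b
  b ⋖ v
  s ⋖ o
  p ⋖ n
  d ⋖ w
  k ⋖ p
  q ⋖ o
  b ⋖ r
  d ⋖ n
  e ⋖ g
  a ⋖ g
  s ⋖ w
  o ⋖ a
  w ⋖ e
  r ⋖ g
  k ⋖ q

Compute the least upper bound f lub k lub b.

r

Common upper bounds of {f, k, b}: g, r.
The least among these is r.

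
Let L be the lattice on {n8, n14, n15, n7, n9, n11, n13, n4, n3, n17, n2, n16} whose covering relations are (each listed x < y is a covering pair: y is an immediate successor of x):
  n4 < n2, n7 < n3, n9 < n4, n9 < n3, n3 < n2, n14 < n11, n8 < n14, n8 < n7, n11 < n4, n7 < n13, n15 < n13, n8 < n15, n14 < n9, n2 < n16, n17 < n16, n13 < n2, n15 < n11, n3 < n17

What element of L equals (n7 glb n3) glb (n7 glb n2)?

n7

n7 ∧ n3 = n7
n7 ∧ n2 = n7
n7 ∧ n7 = n7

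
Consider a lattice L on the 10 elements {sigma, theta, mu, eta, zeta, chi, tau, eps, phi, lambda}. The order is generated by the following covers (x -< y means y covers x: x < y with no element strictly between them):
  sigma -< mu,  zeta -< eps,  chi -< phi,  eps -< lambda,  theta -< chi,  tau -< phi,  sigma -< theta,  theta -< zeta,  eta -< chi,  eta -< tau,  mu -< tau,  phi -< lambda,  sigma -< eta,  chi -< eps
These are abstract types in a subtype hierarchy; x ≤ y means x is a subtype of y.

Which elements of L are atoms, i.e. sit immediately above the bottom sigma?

The atoms are exactly the elements that cover sigma: eta, mu, theta.

eta, mu, theta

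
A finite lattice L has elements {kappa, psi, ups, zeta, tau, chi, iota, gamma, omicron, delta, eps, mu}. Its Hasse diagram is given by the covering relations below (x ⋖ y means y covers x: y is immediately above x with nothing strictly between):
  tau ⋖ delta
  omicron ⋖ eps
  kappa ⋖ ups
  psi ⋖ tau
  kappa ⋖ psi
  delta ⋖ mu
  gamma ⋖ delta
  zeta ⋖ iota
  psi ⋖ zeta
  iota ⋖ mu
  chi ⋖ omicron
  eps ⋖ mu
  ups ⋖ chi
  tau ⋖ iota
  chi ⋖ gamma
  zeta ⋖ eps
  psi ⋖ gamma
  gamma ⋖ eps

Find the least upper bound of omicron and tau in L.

Common upper bounds of {omicron, tau}: mu.
The least among these is mu.

mu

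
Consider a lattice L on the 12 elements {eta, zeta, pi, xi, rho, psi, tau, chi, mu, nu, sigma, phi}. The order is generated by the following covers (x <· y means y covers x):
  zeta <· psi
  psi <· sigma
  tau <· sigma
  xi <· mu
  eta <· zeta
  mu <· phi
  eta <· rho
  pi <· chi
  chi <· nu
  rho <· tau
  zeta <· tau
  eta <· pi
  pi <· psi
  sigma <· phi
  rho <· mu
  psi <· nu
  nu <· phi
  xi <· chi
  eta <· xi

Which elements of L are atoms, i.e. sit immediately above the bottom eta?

The atoms are exactly the elements that cover eta: pi, rho, xi, zeta.

pi, rho, xi, zeta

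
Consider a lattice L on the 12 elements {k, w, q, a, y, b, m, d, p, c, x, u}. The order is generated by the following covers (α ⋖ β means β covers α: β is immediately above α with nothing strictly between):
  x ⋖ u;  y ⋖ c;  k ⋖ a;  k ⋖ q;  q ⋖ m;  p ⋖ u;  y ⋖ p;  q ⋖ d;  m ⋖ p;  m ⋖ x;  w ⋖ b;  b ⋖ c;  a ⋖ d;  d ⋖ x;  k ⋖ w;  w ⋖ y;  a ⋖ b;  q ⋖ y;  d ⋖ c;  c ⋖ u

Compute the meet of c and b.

b

Common lower bounds of {c, b}: a, b, k, w.
The greatest among these is b.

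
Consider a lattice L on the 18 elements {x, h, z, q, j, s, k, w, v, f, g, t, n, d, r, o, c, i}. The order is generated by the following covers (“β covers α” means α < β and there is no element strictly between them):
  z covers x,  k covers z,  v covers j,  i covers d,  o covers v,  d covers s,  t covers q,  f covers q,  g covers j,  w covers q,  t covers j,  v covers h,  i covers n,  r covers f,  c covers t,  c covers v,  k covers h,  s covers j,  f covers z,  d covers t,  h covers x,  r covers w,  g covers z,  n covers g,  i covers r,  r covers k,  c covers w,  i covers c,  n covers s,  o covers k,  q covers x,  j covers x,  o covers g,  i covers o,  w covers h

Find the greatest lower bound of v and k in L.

Common lower bounds of {v, k}: h, x.
The greatest among these is h.

h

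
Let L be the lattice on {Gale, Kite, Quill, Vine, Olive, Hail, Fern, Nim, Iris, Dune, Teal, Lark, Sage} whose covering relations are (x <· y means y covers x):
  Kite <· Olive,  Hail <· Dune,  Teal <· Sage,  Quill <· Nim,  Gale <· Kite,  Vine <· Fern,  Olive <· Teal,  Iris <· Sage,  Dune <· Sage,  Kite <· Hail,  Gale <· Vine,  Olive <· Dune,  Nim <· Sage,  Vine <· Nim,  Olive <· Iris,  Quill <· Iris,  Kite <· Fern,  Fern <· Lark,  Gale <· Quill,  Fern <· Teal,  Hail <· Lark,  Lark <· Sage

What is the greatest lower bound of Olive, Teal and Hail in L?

Common lower bounds of {Olive, Teal, Hail}: Gale, Kite.
The greatest among these is Kite.

Kite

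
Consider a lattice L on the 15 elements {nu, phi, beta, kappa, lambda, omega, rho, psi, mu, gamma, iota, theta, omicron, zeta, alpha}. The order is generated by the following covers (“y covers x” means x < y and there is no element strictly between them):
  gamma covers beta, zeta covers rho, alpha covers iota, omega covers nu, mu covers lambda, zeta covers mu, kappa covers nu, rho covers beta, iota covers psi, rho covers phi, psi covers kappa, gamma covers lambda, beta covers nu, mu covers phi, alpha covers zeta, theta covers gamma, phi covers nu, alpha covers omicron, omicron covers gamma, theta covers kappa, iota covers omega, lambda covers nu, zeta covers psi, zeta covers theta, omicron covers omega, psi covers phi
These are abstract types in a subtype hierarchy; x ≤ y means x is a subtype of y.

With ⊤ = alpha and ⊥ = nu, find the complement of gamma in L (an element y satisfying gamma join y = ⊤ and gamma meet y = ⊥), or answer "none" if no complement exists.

iota

Need y with gamma ∨ y = alpha and gamma ∧ y = nu.
Checking each element gives: iota.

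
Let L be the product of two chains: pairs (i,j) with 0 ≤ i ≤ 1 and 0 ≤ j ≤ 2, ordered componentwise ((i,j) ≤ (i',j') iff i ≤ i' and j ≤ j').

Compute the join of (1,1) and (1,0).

In a product of chains, the join is componentwise max, giving (1,1).

(1,1)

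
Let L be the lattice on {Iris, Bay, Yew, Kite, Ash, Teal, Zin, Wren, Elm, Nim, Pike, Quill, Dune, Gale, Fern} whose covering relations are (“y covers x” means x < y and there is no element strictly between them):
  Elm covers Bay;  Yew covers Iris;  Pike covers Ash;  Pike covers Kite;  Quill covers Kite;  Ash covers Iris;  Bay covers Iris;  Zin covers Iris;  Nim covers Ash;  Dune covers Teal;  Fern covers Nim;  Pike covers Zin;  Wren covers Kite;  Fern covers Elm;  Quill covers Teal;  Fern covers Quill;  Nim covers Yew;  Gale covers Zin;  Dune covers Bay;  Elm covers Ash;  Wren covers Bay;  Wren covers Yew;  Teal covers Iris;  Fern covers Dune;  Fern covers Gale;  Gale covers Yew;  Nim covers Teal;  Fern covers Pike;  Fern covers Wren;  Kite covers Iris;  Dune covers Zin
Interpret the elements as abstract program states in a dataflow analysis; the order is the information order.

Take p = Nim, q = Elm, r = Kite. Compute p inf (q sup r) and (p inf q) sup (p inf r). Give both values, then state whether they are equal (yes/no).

q sup r = Fern, so p inf (q sup r) = Nim inf Fern = Nim.
p inf q = Ash and p inf r = Iris, so (p inf q) sup (p inf r) = Ash sup Iris = Ash.
Equal: no.

Nim; Ash; no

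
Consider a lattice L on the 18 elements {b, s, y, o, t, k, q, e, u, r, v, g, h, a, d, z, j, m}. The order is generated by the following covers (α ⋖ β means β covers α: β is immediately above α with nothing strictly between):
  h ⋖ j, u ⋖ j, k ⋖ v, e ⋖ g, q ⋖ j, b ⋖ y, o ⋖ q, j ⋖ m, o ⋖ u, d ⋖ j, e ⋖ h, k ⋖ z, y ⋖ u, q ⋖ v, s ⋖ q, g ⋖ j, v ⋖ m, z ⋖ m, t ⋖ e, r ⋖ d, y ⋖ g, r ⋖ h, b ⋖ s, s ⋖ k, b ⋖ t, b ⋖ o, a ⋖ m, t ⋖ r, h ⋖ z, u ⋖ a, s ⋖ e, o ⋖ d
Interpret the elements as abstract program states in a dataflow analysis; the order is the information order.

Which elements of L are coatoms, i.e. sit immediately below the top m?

a, j, v, z

The coatoms are exactly the elements covered by m: a, j, v, z.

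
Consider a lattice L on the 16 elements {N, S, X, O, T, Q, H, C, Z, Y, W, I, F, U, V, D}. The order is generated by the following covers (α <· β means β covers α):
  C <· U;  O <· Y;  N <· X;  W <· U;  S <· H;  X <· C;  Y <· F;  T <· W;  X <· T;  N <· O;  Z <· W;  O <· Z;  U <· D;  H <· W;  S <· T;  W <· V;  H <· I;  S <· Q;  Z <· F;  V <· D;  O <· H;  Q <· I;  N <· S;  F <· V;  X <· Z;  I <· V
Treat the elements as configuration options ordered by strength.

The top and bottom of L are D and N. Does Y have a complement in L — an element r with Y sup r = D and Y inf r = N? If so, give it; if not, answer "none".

C

Need r with Y ∨ r = D and Y ∧ r = N.
Checking each element gives: C.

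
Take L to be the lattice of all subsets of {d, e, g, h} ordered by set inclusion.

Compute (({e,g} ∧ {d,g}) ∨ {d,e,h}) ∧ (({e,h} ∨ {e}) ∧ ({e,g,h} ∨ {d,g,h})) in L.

{e,g} ∧ {d,g} = {g}
{g} ∨ {d,e,h} = {d,e,g,h}
{e,h} ∨ {e} = {e,h}
{e,g,h} ∨ {d,g,h} = {d,e,g,h}
{e,h} ∧ {d,e,g,h} = {e,h}
{d,e,g,h} ∧ {e,h} = {e,h}

{e,h}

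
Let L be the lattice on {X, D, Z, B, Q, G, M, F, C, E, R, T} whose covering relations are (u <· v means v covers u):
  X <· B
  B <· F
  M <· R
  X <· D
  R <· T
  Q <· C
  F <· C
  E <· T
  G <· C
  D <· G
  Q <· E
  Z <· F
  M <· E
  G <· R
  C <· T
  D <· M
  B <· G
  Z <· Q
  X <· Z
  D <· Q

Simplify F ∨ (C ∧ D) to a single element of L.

C ∧ D = D
F ∨ D = C

C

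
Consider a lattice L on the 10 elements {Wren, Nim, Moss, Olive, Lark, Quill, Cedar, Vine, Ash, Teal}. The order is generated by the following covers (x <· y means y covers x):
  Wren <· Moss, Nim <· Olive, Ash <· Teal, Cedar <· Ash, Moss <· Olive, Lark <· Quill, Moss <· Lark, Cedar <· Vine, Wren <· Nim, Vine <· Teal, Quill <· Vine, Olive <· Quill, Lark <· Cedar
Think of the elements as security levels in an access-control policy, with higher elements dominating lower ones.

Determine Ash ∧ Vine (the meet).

Common lower bounds of {Ash, Vine}: Cedar, Lark, Moss, Wren.
The greatest among these is Cedar.

Cedar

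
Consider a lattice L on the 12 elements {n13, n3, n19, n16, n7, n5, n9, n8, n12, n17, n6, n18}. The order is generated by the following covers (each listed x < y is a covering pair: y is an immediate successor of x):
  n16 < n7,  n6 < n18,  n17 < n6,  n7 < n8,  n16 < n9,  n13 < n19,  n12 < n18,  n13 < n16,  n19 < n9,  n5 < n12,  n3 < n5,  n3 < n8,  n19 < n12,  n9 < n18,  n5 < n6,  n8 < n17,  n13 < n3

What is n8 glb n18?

n8

Common lower bounds of {n8, n18}: n13, n16, n3, n7, n8.
The greatest among these is n8.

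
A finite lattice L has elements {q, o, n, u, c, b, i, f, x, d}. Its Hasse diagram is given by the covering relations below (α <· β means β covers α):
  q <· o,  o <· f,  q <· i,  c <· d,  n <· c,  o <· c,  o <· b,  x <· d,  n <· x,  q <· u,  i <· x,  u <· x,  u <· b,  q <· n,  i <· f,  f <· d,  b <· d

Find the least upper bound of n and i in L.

x

Common upper bounds of {n, i}: d, x.
The least among these is x.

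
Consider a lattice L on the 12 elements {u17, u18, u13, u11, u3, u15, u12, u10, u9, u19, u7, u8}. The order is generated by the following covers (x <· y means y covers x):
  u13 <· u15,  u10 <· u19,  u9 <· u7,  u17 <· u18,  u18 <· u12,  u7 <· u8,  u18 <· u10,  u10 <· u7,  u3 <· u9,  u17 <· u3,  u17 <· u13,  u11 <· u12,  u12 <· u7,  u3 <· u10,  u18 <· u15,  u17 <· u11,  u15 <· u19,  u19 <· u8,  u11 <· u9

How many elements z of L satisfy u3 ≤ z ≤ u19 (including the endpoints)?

The interval [u3, u19] = {u10, u19, u3}, which has 3 elements.

3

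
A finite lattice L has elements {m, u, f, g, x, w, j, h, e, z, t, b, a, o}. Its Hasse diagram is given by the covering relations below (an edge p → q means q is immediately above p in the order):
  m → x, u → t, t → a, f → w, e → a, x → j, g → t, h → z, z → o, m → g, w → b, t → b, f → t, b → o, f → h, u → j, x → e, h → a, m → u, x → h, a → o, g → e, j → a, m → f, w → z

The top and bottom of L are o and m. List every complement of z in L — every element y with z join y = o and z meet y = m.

Need y with z ∨ y = o and z ∧ y = m.
Checking each element gives: g, u.

g, u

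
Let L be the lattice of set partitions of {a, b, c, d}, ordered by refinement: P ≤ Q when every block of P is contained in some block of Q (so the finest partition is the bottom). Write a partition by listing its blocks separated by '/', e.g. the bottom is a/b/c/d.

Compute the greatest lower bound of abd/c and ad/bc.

Common lower bounds of {abd/c, ad/bc}: a/b/c/d, ad/b/c.
The greatest among these is ad/b/c.

ad/b/c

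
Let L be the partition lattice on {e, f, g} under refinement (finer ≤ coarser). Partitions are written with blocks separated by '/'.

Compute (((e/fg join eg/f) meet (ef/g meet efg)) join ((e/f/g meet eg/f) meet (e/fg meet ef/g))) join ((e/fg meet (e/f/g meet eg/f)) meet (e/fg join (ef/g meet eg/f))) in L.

ef/g

e/fg ∨ eg/f = efg
ef/g ∧ efg = ef/g
efg ∧ ef/g = ef/g
e/f/g ∧ eg/f = e/f/g
e/fg ∧ ef/g = e/f/g
e/f/g ∧ e/f/g = e/f/g
ef/g ∨ e/f/g = ef/g
e/f/g ∧ eg/f = e/f/g
e/fg ∧ e/f/g = e/f/g
ef/g ∧ eg/f = e/f/g
e/fg ∨ e/f/g = e/fg
e/f/g ∧ e/fg = e/f/g
ef/g ∨ e/f/g = ef/g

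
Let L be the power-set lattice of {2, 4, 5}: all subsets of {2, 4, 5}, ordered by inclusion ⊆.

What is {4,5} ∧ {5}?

Under ⊆, meet is intersection: {4,5} ∩ {5} = {5}.

{5}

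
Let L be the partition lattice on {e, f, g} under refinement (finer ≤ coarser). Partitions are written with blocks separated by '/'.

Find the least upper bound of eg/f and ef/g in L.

efg

Common upper bounds of {eg/f, ef/g}: efg.
The least among these is efg.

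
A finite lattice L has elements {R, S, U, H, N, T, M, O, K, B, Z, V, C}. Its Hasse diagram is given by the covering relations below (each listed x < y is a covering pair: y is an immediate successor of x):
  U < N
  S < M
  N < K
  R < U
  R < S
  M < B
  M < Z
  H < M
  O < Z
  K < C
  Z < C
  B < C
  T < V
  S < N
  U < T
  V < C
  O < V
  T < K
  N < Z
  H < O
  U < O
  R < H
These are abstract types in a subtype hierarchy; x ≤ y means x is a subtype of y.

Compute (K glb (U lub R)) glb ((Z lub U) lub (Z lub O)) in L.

U ∨ R = U
K ∧ U = U
Z ∨ U = Z
Z ∨ O = Z
Z ∨ Z = Z
U ∧ Z = U

U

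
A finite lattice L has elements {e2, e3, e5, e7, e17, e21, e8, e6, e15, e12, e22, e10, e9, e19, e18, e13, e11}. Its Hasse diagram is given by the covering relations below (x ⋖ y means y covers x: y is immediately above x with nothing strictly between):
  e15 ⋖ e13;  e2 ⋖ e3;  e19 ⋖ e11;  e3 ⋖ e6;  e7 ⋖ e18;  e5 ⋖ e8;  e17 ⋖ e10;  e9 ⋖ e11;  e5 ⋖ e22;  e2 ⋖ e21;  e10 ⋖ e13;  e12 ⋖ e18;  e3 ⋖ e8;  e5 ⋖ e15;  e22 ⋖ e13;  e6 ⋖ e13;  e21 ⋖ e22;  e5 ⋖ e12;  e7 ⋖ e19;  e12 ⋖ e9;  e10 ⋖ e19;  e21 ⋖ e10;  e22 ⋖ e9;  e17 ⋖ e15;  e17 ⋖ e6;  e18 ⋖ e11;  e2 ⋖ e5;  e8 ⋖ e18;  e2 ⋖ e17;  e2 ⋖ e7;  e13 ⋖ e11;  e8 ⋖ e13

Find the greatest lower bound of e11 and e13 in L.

e13

Common lower bounds of {e11, e13}: e10, e13, e15, e17, e2, e21, e22, e3, e5, e6, e8.
The greatest among these is e13.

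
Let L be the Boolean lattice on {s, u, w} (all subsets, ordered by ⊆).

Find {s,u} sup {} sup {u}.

{s,u}

Under ⊆, join is union: {s,u} ∪ {} ∪ {u} = {s,u}.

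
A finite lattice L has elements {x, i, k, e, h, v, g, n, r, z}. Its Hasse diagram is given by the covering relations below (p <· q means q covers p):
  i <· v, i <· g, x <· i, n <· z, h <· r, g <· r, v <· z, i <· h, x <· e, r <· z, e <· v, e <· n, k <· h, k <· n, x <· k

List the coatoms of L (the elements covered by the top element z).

n, r, v

The coatoms are exactly the elements covered by z: n, r, v.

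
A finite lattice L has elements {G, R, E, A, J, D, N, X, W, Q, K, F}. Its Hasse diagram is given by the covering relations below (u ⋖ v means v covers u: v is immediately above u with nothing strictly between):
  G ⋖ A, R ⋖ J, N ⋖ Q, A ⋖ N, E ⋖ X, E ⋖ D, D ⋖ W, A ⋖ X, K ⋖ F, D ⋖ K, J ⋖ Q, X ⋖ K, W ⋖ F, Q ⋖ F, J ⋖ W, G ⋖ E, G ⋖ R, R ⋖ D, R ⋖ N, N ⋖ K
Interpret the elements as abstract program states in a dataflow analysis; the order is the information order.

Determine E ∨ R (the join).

D

Common upper bounds of {E, R}: D, F, K, W.
The least among these is D.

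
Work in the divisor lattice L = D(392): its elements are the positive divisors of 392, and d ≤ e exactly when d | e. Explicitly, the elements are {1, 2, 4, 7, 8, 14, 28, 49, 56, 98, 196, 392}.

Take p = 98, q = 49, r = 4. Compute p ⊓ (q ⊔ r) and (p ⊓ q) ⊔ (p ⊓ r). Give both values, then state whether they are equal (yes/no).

98; 98; yes

q ⊔ r = 196, so p ⊓ (q ⊔ r) = 98 ⊓ 196 = 98.
p ⊓ q = 49 and p ⊓ r = 2, so (p ⊓ q) ⊔ (p ⊓ r) = 49 ⊔ 2 = 98.
Equal: yes.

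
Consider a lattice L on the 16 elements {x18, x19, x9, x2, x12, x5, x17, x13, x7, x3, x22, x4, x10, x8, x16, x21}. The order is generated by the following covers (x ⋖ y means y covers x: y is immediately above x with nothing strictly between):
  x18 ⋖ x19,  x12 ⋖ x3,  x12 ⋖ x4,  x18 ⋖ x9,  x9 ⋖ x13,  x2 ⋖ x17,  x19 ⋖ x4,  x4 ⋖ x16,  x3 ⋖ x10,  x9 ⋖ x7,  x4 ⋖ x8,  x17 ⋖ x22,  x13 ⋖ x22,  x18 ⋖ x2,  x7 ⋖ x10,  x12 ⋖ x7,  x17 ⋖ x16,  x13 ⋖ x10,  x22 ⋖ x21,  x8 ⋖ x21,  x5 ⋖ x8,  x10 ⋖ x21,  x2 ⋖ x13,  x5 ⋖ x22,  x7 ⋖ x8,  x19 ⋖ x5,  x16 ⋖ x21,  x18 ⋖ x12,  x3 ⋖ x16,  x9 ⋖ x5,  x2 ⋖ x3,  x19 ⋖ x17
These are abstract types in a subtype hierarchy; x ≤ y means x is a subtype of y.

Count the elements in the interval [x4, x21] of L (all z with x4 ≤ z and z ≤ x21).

The interval [x4, x21] = {x16, x21, x4, x8}, which has 4 elements.

4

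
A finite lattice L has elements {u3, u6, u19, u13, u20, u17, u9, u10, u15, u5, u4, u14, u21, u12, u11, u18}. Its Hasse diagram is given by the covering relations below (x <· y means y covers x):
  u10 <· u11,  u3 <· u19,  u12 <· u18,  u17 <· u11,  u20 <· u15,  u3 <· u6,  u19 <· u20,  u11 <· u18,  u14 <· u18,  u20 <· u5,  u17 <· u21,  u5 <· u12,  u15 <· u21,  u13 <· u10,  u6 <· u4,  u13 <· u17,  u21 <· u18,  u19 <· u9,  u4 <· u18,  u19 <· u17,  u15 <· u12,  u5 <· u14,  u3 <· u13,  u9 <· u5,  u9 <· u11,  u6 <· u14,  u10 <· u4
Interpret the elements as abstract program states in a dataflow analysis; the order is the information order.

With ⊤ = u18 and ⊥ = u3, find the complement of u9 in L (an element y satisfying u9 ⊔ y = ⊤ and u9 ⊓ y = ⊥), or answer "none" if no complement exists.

u4

Need y with u9 ∨ y = u18 and u9 ∧ y = u3.
Checking each element gives: u4.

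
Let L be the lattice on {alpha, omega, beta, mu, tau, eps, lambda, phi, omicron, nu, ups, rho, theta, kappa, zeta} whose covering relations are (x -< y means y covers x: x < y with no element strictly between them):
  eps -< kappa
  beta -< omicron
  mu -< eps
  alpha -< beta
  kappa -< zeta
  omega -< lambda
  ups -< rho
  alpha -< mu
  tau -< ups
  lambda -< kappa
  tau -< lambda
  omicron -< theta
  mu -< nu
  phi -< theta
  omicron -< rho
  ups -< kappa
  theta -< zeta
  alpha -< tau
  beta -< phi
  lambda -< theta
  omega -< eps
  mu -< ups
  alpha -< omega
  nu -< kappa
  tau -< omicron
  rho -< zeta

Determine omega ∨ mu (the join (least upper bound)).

Common upper bounds of {omega, mu}: eps, kappa, zeta.
The least among these is eps.

eps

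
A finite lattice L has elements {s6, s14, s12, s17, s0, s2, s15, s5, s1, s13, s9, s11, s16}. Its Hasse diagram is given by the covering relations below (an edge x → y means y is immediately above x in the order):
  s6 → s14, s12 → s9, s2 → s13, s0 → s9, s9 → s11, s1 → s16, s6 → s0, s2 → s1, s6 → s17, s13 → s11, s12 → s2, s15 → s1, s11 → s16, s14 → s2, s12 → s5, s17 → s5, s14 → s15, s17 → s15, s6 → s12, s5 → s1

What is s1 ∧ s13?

s2

Common lower bounds of {s1, s13}: s12, s14, s2, s6.
The greatest among these is s2.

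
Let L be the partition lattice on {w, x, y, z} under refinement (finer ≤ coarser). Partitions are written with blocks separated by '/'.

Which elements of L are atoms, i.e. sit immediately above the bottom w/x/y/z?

w/x/yz, w/xy/z, w/xz/y, wx/y/z, wy/x/z, wz/x/y

The atoms are exactly the elements that cover w/x/y/z: w/x/yz, w/xy/z, w/xz/y, wx/y/z, wy/x/z, wz/x/y.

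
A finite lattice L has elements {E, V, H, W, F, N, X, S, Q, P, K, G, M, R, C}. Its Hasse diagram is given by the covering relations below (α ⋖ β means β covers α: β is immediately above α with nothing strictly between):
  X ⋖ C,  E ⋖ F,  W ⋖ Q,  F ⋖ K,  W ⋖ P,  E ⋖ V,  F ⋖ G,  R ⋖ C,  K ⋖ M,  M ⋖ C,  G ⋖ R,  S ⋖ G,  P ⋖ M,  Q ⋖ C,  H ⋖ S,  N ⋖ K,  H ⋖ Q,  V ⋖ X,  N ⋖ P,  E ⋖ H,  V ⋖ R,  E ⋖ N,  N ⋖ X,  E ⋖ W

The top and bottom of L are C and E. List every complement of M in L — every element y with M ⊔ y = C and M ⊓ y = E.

Need y with M ∨ y = C and M ∧ y = E.
Checking each element gives: H, S, V.

H, S, V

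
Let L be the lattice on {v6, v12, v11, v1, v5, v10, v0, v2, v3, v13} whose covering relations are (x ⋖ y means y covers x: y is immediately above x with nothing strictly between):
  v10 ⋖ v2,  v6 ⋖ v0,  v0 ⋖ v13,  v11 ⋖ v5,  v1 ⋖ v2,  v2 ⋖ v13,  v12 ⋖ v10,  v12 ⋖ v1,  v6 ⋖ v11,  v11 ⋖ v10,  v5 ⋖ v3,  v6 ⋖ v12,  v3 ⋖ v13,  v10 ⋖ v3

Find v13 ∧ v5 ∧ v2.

v11

Common lower bounds of {v13, v5, v2}: v11, v6.
The greatest among these is v11.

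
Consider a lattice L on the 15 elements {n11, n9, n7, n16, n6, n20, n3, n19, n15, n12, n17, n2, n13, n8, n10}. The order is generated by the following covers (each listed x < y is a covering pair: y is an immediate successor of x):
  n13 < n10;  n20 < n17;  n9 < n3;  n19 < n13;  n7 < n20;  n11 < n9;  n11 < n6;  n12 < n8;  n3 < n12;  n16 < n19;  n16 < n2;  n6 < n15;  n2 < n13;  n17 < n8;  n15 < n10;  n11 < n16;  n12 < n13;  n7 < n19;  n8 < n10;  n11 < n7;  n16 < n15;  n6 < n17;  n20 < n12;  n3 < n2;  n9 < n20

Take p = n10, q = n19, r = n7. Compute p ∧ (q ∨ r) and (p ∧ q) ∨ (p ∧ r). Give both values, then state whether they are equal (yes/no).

n19; n19; yes

q ∨ r = n19, so p ∧ (q ∨ r) = n10 ∧ n19 = n19.
p ∧ q = n19 and p ∧ r = n7, so (p ∧ q) ∨ (p ∧ r) = n19 ∨ n7 = n19.
Equal: yes.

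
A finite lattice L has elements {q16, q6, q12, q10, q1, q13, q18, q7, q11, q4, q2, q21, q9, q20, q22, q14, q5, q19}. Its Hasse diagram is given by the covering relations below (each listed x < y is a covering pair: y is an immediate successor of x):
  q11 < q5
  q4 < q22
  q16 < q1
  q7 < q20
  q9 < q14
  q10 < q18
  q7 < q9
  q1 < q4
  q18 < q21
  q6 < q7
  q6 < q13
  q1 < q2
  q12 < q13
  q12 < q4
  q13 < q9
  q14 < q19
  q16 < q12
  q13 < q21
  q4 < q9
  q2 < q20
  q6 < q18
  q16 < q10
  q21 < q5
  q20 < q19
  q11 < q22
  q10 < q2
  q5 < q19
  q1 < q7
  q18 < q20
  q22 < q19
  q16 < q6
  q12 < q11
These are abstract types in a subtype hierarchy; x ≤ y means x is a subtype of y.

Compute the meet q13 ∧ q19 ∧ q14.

q13

Common lower bounds of {q13, q19, q14}: q12, q13, q16, q6.
The greatest among these is q13.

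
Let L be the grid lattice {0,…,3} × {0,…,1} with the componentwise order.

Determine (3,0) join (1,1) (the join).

(3,1)

In a product of chains, the join is componentwise max, giving (3,1).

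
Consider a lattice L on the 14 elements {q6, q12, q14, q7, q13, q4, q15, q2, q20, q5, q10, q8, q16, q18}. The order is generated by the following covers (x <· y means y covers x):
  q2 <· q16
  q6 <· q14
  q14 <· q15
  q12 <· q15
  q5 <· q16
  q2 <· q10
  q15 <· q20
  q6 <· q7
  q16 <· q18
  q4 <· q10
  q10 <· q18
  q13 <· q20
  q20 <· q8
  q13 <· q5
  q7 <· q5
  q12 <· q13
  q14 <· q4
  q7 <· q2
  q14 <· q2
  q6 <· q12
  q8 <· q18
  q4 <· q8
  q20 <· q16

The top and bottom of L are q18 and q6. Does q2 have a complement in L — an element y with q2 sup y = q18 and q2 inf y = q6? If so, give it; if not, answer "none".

For every candidate y, either q2 ∨ y ≠ q18 or q2 ∧ y ≠ q6; no complement exists.

none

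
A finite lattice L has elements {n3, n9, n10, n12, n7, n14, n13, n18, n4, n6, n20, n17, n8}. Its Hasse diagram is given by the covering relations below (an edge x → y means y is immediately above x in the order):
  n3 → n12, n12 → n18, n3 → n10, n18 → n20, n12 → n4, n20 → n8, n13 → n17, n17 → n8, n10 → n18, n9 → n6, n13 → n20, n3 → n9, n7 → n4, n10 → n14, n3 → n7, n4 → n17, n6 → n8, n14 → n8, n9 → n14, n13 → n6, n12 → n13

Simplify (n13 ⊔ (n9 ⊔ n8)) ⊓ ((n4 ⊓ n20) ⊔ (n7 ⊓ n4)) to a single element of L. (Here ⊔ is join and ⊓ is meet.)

n9 ∨ n8 = n8
n13 ∨ n8 = n8
n4 ∧ n20 = n12
n7 ∧ n4 = n7
n12 ∨ n7 = n4
n8 ∧ n4 = n4

n4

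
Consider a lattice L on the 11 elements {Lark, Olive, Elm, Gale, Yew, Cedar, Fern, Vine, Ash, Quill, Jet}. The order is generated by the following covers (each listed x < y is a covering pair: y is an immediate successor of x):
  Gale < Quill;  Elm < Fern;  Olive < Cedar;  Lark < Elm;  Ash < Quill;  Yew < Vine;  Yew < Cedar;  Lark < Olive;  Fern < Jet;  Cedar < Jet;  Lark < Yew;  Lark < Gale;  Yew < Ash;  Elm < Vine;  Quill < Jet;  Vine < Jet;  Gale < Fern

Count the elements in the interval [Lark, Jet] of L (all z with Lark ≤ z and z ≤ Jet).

The interval [Lark, Jet] = {Ash, Cedar, Elm, Fern, Gale, Jet, Lark, Olive, Quill, Vine, Yew}, which has 11 elements.

11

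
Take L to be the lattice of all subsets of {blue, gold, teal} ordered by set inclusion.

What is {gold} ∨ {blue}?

Common upper bounds of {{gold}, {blue}}: {blue,gold,teal}, {blue,gold}.
The least among these is {blue,gold}.

{blue,gold}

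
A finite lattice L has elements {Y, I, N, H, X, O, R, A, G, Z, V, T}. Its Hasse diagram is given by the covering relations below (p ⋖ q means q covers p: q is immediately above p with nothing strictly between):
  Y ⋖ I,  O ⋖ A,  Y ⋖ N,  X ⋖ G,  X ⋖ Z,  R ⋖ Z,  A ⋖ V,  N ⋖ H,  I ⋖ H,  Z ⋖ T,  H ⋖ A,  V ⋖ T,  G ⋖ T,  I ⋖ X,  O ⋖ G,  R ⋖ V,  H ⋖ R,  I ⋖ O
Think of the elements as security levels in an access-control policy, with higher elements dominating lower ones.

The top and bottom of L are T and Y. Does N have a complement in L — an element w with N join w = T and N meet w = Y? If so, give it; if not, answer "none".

Need w with N ∨ w = T and N ∧ w = Y.
Checking each element gives: G.

G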